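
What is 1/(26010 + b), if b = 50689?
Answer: 1/76699 ≈ 1.3038e-5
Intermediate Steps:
1/(26010 + b) = 1/(26010 + 50689) = 1/76699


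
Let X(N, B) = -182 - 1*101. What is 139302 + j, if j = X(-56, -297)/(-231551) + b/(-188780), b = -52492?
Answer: 1522302195787348/10928049445 ≈ 1.3930e+5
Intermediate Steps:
X(N, B) = -283 (X(N, B) = -182 - 101 = -283)
j = 3051999958/10928049445 (j = -283/(-231551) - 52492/(-188780) = -283*(-1/231551) - 52492*(-1/188780) = 283/231551 + 13123/47195 = 3051999958/10928049445 ≈ 0.27928)
139302 + j = 139302 + 3051999958/10928049445 = 1522302195787348/10928049445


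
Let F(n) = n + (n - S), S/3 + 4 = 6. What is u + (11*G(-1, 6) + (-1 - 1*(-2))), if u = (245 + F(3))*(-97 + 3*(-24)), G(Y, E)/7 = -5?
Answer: -41789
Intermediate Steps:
S = 6 (S = -12 + 3*6 = -12 + 18 = 6)
G(Y, E) = -35 (G(Y, E) = 7*(-5) = -35)
F(n) = -6 + 2*n (F(n) = n + (n - 1*6) = n + (n - 6) = n + (-6 + n) = -6 + 2*n)
u = -41405 (u = (245 + (-6 + 2*3))*(-97 + 3*(-24)) = (245 + (-6 + 6))*(-97 - 72) = (245 + 0)*(-169) = 245*(-169) = -41405)
u + (11*G(-1, 6) + (-1 - 1*(-2))) = -41405 + (11*(-35) + (-1 - 1*(-2))) = -41405 + (-385 + (-1 + 2)) = -41405 + (-385 + 1) = -41405 - 384 = -41789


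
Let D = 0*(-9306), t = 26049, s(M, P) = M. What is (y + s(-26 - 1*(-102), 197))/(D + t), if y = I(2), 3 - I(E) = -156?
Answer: 235/26049 ≈ 0.0090215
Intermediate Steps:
I(E) = 159 (I(E) = 3 - 1*(-156) = 3 + 156 = 159)
y = 159
D = 0
(y + s(-26 - 1*(-102), 197))/(D + t) = (159 + (-26 - 1*(-102)))/(0 + 26049) = (159 + (-26 + 102))/26049 = (159 + 76)*(1/26049) = 235*(1/26049) = 235/26049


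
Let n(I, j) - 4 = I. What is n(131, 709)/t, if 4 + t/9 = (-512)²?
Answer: 1/17476 ≈ 5.7221e-5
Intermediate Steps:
n(I, j) = 4 + I
t = 2359260 (t = -36 + 9*(-512)² = -36 + 9*262144 = -36 + 2359296 = 2359260)
n(131, 709)/t = (4 + 131)/2359260 = 135*(1/2359260) = 1/17476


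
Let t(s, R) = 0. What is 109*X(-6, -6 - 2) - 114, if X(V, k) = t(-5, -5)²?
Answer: -114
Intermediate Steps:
X(V, k) = 0 (X(V, k) = 0² = 0)
109*X(-6, -6 - 2) - 114 = 109*0 - 114 = 0 - 114 = -114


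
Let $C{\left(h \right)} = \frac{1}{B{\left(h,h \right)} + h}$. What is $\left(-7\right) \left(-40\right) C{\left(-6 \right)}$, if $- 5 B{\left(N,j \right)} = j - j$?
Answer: $- \frac{140}{3} \approx -46.667$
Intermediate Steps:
$B{\left(N,j \right)} = 0$ ($B{\left(N,j \right)} = - \frac{j - j}{5} = \left(- \frac{1}{5}\right) 0 = 0$)
$C{\left(h \right)} = \frac{1}{h}$ ($C{\left(h \right)} = \frac{1}{0 + h} = \frac{1}{h}$)
$\left(-7\right) \left(-40\right) C{\left(-6 \right)} = \frac{\left(-7\right) \left(-40\right)}{-6} = 280 \left(- \frac{1}{6}\right) = - \frac{140}{3}$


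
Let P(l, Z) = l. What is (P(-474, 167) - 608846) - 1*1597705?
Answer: -2207025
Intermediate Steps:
(P(-474, 167) - 608846) - 1*1597705 = (-474 - 608846) - 1*1597705 = -609320 - 1597705 = -2207025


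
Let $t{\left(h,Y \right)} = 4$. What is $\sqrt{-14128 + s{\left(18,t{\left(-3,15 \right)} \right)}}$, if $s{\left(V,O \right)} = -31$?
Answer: $i \sqrt{14159} \approx 118.99 i$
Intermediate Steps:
$\sqrt{-14128 + s{\left(18,t{\left(-3,15 \right)} \right)}} = \sqrt{-14128 - 31} = \sqrt{-14159} = i \sqrt{14159}$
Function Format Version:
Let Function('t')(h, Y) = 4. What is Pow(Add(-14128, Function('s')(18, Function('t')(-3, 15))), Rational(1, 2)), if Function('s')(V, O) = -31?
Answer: Mul(I, Pow(14159, Rational(1, 2))) ≈ Mul(118.99, I)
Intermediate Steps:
Pow(Add(-14128, Function('s')(18, Function('t')(-3, 15))), Rational(1, 2)) = Pow(Add(-14128, -31), Rational(1, 2)) = Pow(-14159, Rational(1, 2)) = Mul(I, Pow(14159, Rational(1, 2)))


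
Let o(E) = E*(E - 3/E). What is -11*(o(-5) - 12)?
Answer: -110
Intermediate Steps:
-11*(o(-5) - 12) = -11*((-3 + (-5)²) - 12) = -11*((-3 + 25) - 12) = -11*(22 - 12) = -11*10 = -110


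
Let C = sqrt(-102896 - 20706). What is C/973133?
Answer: I*sqrt(123602)/973133 ≈ 0.00036128*I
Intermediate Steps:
C = I*sqrt(123602) (C = sqrt(-123602) = I*sqrt(123602) ≈ 351.57*I)
C/973133 = (I*sqrt(123602))/973133 = (I*sqrt(123602))*(1/973133) = I*sqrt(123602)/973133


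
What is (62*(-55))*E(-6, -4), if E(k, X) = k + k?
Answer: 40920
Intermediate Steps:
E(k, X) = 2*k
(62*(-55))*E(-6, -4) = (62*(-55))*(2*(-6)) = -3410*(-12) = 40920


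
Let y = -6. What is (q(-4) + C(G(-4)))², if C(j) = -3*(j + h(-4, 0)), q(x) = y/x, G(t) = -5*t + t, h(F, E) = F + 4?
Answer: 8649/4 ≈ 2162.3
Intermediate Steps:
h(F, E) = 4 + F
G(t) = -4*t
q(x) = -6/x
C(j) = -3*j (C(j) = -3*(j + (4 - 4)) = -3*(j + 0) = -3*j)
(q(-4) + C(G(-4)))² = (-6/(-4) - (-12)*(-4))² = (-6*(-¼) - 3*16)² = (3/2 - 48)² = (-93/2)² = 8649/4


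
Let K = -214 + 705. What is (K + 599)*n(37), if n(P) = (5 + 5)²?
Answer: 109000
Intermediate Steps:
n(P) = 100 (n(P) = 10² = 100)
K = 491
(K + 599)*n(37) = (491 + 599)*100 = 1090*100 = 109000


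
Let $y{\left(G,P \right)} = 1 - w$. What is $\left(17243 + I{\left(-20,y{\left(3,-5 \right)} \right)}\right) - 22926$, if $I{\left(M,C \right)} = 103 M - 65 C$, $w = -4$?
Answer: $-8068$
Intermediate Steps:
$y{\left(G,P \right)} = 5$ ($y{\left(G,P \right)} = 1 - -4 = 1 + 4 = 5$)
$I{\left(M,C \right)} = - 65 C + 103 M$
$\left(17243 + I{\left(-20,y{\left(3,-5 \right)} \right)}\right) - 22926 = \left(17243 + \left(\left(-65\right) 5 + 103 \left(-20\right)\right)\right) - 22926 = \left(17243 - 2385\right) - 22926 = 14858 - 22926 = -8068$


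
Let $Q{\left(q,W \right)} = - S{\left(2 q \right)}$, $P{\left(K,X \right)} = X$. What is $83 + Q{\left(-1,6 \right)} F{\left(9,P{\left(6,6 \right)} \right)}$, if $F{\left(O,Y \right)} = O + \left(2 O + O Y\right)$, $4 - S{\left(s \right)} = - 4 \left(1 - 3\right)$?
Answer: $407$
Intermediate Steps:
$S{\left(s \right)} = -4$ ($S{\left(s \right)} = 4 - - 4 \left(1 - 3\right) = 4 - \left(-4\right) \left(-2\right) = 4 - 8 = -4$)
$Q{\left(q,W \right)} = 4$ ($Q{\left(q,W \right)} = \left(-1\right) \left(-4\right) = 4$)
$F{\left(O,Y \right)} = 3 O + O Y$
$83 + Q{\left(-1,6 \right)} F{\left(9,P{\left(6,6 \right)} \right)} = 83 + 4 \cdot 9 \left(3 + 6\right) = 83 + 4 \cdot 9 \cdot 9 = 83 + 4 \cdot 81 = 83 + 324 = 407$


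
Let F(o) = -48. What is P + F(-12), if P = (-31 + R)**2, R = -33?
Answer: 4048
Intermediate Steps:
P = 4096 (P = (-31 - 33)**2 = (-64)**2 = 4096)
P + F(-12) = 4096 - 48 = 4048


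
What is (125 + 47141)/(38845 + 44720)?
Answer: 47266/83565 ≈ 0.56562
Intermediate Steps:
(125 + 47141)/(38845 + 44720) = 47266/83565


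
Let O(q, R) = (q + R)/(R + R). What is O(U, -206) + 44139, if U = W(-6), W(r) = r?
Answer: 4546370/103 ≈ 44140.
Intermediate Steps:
U = -6
O(q, R) = (R + q)/(2*R) (O(q, R) = (R + q)/((2*R)) = (R + q)*(1/(2*R)) = (R + q)/(2*R))
O(U, -206) + 44139 = (½)*(-206 - 6)/(-206) + 44139 = (½)*(-1/206)*(-212) + 44139 = 53/103 + 44139 = 4546370/103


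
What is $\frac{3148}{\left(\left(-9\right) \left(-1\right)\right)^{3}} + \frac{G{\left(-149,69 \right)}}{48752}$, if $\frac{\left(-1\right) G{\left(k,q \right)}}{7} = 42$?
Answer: $\frac{76628485}{17770104} \approx 4.3122$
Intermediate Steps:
$G{\left(k,q \right)} = -294$ ($G{\left(k,q \right)} = \left(-7\right) 42 = -294$)
$\frac{3148}{\left(\left(-9\right) \left(-1\right)\right)^{3}} + \frac{G{\left(-149,69 \right)}}{48752} = \frac{3148}{\left(\left(-9\right) \left(-1\right)\right)^{3}} - \frac{294}{48752} = \frac{3148}{9^{3}} - \frac{147}{24376} = \frac{3148}{729} - \frac{147}{24376} = \frac{76628485}{17770104}$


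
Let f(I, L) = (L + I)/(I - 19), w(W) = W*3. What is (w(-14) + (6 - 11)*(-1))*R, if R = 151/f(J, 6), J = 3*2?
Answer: 72631/12 ≈ 6052.6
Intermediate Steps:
J = 6
w(W) = 3*W
f(I, L) = (I + L)/(-19 + I)
R = -1963/12 (R = 151/(((6 + 6)/(-19 + 6))) = 151/((12/(-13))) = 151/((-1/13*12)) = 151/(-12/13) = 151*(-13/12) = -1963/12 ≈ -163.58)
(w(-14) + (6 - 11)*(-1))*R = (3*(-14) + (6 - 11)*(-1))*(-1963/12) = (-42 - 5*(-1))*(-1963/12) = (-42 + 5)*(-1963/12) = -37*(-1963/12) = 72631/12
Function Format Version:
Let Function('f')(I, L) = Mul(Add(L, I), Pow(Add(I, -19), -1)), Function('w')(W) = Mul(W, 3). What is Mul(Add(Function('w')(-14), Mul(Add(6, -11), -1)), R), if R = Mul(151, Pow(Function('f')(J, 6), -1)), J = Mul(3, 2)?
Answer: Rational(72631, 12) ≈ 6052.6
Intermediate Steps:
J = 6
Function('w')(W) = Mul(3, W)
Function('f')(I, L) = Mul(Pow(Add(-19, I), -1), Add(I, L)) (Function('f')(I, L) = Mul(Add(I, L), Pow(Add(-19, I), -1)) = Mul(Pow(Add(-19, I), -1), Add(I, L)))
R = Rational(-1963, 12) (R = Mul(151, Pow(Mul(Pow(Add(-19, 6), -1), Add(6, 6)), -1)) = Mul(151, Pow(Mul(Pow(-13, -1), 12), -1)) = Mul(151, Pow(Mul(Rational(-1, 13), 12), -1)) = Mul(151, Pow(Rational(-12, 13), -1)) = Mul(151, Rational(-13, 12)) = Rational(-1963, 12) ≈ -163.58)
Mul(Add(Function('w')(-14), Mul(Add(6, -11), -1)), R) = Mul(Add(Mul(3, -14), Mul(Add(6, -11), -1)), Rational(-1963, 12)) = Mul(Add(-42, Mul(-5, -1)), Rational(-1963, 12)) = Mul(Add(-42, 5), Rational(-1963, 12)) = Mul(-37, Rational(-1963, 12)) = Rational(72631, 12)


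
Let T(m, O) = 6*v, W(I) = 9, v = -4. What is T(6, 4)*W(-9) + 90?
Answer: -126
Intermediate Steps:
T(m, O) = -24 (T(m, O) = 6*(-4) = -24)
T(6, 4)*W(-9) + 90 = -24*9 + 90 = -216 + 90 = -126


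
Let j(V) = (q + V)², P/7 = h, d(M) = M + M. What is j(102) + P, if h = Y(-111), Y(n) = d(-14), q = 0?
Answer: 10208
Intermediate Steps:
d(M) = 2*M
Y(n) = -28 (Y(n) = 2*(-14) = -28)
h = -28
P = -196 (P = 7*(-28) = -196)
j(V) = V² (j(V) = (0 + V)² = V²)
j(102) + P = 102² - 196 = 10404 - 196 = 10208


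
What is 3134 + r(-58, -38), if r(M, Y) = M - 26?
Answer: 3050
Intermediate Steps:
r(M, Y) = -26 + M
3134 + r(-58, -38) = 3134 + (-26 - 58) = 3134 - 84 = 3050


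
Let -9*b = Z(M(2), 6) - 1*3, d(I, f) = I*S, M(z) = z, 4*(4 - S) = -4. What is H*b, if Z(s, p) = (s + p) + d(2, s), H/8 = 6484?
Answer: -259360/3 ≈ -86453.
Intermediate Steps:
S = 5 (S = 4 - ¼*(-4) = 4 + 1 = 5)
H = 51872 (H = 8*6484 = 51872)
d(I, f) = 5*I (d(I, f) = I*5 = 5*I)
Z(s, p) = 10 + p + s (Z(s, p) = (s + p) + 5*2 = (p + s) + 10 = 10 + p + s)
b = -5/3 (b = -((10 + 6 + 2) - 1*3)/9 = -(18 - 3)/9 = -⅑*15 = -5/3 ≈ -1.6667)
H*b = 51872*(-5/3) = -259360/3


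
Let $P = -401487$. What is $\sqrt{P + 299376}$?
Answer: $i \sqrt{102111} \approx 319.55 i$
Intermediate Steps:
$\sqrt{P + 299376} = \sqrt{-401487 + 299376} = \sqrt{-102111} = i \sqrt{102111}$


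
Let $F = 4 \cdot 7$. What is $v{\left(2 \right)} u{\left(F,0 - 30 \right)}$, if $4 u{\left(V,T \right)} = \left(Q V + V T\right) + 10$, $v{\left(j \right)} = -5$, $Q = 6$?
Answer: $\frac{1655}{2} \approx 827.5$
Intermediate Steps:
$F = 28$
$u{\left(V,T \right)} = \frac{5}{2} + \frac{3 V}{2} + \frac{T V}{4}$ ($u{\left(V,T \right)} = \frac{\left(6 V + V T\right) + 10}{4} = \frac{\left(6 V + T V\right) + 10}{4} = \frac{10 + 6 V + T V}{4} = \frac{5}{2} + \frac{3 V}{2} + \frac{T V}{4}$)
$v{\left(2 \right)} u{\left(F,0 - 30 \right)} = - 5 \left(\frac{5}{2} + \frac{3}{2} \cdot 28 + \frac{1}{4} \left(0 - 30\right) 28\right) = - 5 \left(\frac{5}{2} + 42 + \frac{1}{4} \left(0 - 30\right) 28\right) = - 5 \left(\frac{5}{2} + 42 + \frac{1}{4} \left(-30\right) 28\right) = - 5 \left(\frac{5}{2} + 42 - 210\right) = \left(-5\right) \left(- \frac{331}{2}\right) = \frac{1655}{2}$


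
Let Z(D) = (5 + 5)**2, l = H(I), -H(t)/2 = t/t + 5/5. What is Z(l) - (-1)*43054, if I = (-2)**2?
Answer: 43154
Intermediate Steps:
I = 4
H(t) = -4 (H(t) = -2*(t/t + 5/5) = -2*(1 + 5*(1/5)) = -2*(1 + 1) = -2*2 = -4)
l = -4
Z(D) = 100 (Z(D) = 10**2 = 100)
Z(l) - (-1)*43054 = 100 - (-1)*43054 = 100 - 1*(-43054) = 100 + 43054 = 43154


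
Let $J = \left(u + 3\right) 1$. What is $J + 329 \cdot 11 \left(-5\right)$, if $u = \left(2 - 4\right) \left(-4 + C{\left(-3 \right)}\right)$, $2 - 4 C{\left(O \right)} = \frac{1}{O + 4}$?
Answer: $- \frac{36169}{2} \approx -18085.0$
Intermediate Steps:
$C{\left(O \right)} = \frac{1}{2} - \frac{1}{4 \left(4 + O\right)}$ ($C{\left(O \right)} = \frac{1}{2} - \frac{1}{4 \left(O + 4\right)} = \frac{1}{2} - \frac{1}{4 \left(4 + O\right)}$)
$u = \frac{15}{2}$ ($u = \left(2 - 4\right) \left(-4 + \frac{7 + 2 \left(-3\right)}{4 \left(4 - 3\right)}\right) = - 2 \left(-4 + \frac{7 - 6}{4 \cdot 1}\right) = - 2 \left(-4 + \frac{1}{4} \cdot 1 \cdot 1\right) = - 2 \left(-4 + \frac{1}{4}\right) = \left(-2\right) \left(- \frac{15}{4}\right) = \frac{15}{2} \approx 7.5$)
$J = \frac{21}{2}$ ($J = \left(\frac{15}{2} + 3\right) 1 = \frac{21}{2} \cdot 1 = \frac{21}{2} \approx 10.5$)
$J + 329 \cdot 11 \left(-5\right) = \frac{21}{2} + 329 \cdot 11 \left(-5\right) = \frac{21}{2} + 329 \left(-55\right) = \frac{21}{2} - 18095 = - \frac{36169}{2}$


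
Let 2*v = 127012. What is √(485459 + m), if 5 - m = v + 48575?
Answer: 3*√41487 ≈ 611.05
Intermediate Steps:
v = 63506 (v = (½)*127012 = 63506)
m = -112076 (m = 5 - (63506 + 48575) = 5 - 1*112081 = 5 - 112081 = -112076)
√(485459 + m) = √(485459 - 112076) = √373383 = 3*√41487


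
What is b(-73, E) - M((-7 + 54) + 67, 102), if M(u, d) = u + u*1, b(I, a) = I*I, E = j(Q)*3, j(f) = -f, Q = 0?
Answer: 5101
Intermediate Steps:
E = 0 (E = -1*0*3 = 0*3 = 0)
b(I, a) = I²
M(u, d) = 2*u (M(u, d) = u + u = 2*u)
b(-73, E) - M((-7 + 54) + 67, 102) = (-73)² - 2*((-7 + 54) + 67) = 5329 - 2*(47 + 67) = 5329 - 2*114 = 5329 - 1*228 = 5329 - 228 = 5101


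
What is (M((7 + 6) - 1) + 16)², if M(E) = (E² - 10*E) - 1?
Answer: 1521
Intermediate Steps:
M(E) = -1 + E² - 10*E
(M((7 + 6) - 1) + 16)² = ((-1 + ((7 + 6) - 1)² - 10*((7 + 6) - 1)) + 16)² = ((-1 + (13 - 1)² - 10*(13 - 1)) + 16)² = ((-1 + 12² - 10*12) + 16)² = ((-1 + 144 - 120) + 16)² = (23 + 16)² = 39² = 1521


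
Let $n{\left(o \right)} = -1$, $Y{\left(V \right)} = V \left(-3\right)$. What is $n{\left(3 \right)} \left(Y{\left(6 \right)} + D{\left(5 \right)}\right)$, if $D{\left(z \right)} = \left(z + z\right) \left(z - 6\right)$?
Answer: $28$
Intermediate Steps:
$D{\left(z \right)} = 2 z \left(-6 + z\right)$
$Y{\left(V \right)} = - 3 V$
$n{\left(3 \right)} \left(Y{\left(6 \right)} + D{\left(5 \right)}\right) = - (\left(-3\right) 6 + 2 \cdot 5 \left(-6 + 5\right)) = - (-18 + 2 \cdot 5 \left(-1\right)) = - (-18 - 10) = \left(-1\right) \left(-28\right) = 28$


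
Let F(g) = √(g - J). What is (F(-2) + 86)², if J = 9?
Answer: (86 + I*√11)² ≈ 7385.0 + 570.46*I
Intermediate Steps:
F(g) = √(-9 + g) (F(g) = √(g - 1*9) = √(g - 9) = √(-9 + g))
(F(-2) + 86)² = (√(-9 - 2) + 86)² = (√(-11) + 86)² = (I*√11 + 86)² = (86 + I*√11)²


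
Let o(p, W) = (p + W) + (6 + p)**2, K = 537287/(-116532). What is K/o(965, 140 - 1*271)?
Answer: -537287/109968335100 ≈ -4.8858e-6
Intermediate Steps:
K = -537287/116532 (K = 537287*(-1/116532) = -537287/116532 ≈ -4.6106)
o(p, W) = W + p + (6 + p)**2 (o(p, W) = (W + p) + (6 + p)**2 = W + p + (6 + p)**2)
K/o(965, 140 - 1*271) = -537287/(116532*((140 - 1*271) + 965 + (6 + 965)**2)) = -537287/(116532*((140 - 271) + 965 + 971**2)) = -537287/(116532*(-131 + 965 + 942841)) = -537287/116532/943675 = -537287/116532*1/943675 = -537287/109968335100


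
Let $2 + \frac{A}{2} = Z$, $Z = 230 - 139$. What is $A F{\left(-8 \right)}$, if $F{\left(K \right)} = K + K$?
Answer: $-2848$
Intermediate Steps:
$F{\left(K \right)} = 2 K$
$Z = 91$ ($Z = 230 - 139 = 91$)
$A = 178$ ($A = -4 + 2 \cdot 91 = -4 + 182 = 178$)
$A F{\left(-8 \right)} = 178 \cdot 2 \left(-8\right) = 178 \left(-16\right) = -2848$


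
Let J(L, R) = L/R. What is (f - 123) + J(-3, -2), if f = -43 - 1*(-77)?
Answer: -175/2 ≈ -87.500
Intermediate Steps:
f = 34 (f = -43 + 77 = 34)
(f - 123) + J(-3, -2) = (34 - 123) - 3/(-2) = -89 - 3*(-½) = -89 + 3/2 = -175/2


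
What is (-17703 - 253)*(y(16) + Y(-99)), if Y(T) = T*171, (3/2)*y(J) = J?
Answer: 911356780/3 ≈ 3.0379e+8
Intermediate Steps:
y(J) = 2*J/3
Y(T) = 171*T
(-17703 - 253)*(y(16) + Y(-99)) = (-17703 - 253)*((⅔)*16 + 171*(-99)) = -17956*(32/3 - 16929) = -17956*(-50755/3) = 911356780/3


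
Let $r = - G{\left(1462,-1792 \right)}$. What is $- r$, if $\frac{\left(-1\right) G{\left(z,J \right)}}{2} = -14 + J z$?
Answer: $5239836$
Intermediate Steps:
$G{\left(z,J \right)} = 28 - 2 J z$ ($G{\left(z,J \right)} = - 2 \left(-14 + J z\right) = 28 - 2 J z$)
$r = -5239836$ ($r = - (28 - \left(-3584\right) 1462) = - (28 + 5239808) = \left(-1\right) 5239836 = -5239836$)
$- r = \left(-1\right) \left(-5239836\right) = 5239836$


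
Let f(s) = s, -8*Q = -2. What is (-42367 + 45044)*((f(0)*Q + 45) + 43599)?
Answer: 116834988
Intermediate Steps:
Q = ¼ (Q = -⅛*(-2) = ¼ ≈ 0.25000)
(-42367 + 45044)*((f(0)*Q + 45) + 43599) = (-42367 + 45044)*((0*(¼) + 45) + 43599) = 2677*((0 + 45) + 43599) = 2677*(45 + 43599) = 2677*43644 = 116834988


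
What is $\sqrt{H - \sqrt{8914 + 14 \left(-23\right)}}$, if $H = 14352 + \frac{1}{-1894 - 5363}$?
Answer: $\frac{\sqrt{755834423991 - 210656196 \sqrt{537}}}{7257} \approx 119.41$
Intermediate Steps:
$H = \frac{104152463}{7257}$ ($H = 14352 + \frac{1}{-7257} = 14352 - \frac{1}{7257} = \frac{104152463}{7257} \approx 14352.0$)
$\sqrt{H - \sqrt{8914 + 14 \left(-23\right)}} = \sqrt{\frac{104152463}{7257} - \sqrt{8914 + 14 \left(-23\right)}} = \sqrt{\frac{104152463}{7257} - \sqrt{8914 - 322}} = \sqrt{\frac{104152463}{7257} - \sqrt{8592}} = \sqrt{\frac{104152463}{7257} - 4 \sqrt{537}}$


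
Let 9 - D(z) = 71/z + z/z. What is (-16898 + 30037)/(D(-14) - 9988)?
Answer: -183946/139649 ≈ -1.3172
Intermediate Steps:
D(z) = 8 - 71/z (D(z) = 9 - (71/z + z/z) = 9 - (71/z + 1) = 9 - (1 + 71/z) = 9 + (-1 - 71/z) = 8 - 71/z)
(-16898 + 30037)/(D(-14) - 9988) = (-16898 + 30037)/((8 - 71/(-14)) - 9988) = 13139/((8 - 71*(-1/14)) - 9988) = 13139/((8 + 71/14) - 9988) = 13139/(183/14 - 9988) = 13139/(-139649/14) = 13139*(-14/139649) = -183946/139649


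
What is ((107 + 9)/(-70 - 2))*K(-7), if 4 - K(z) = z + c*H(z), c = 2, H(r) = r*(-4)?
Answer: 145/2 ≈ 72.500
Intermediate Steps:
H(r) = -4*r
K(z) = 4 + 7*z (K(z) = 4 - (z + 2*(-4*z)) = 4 - (z - 8*z) = 4 - (-7)*z = 4 + 7*z)
((107 + 9)/(-70 - 2))*K(-7) = ((107 + 9)/(-70 - 2))*(4 + 7*(-7)) = (116/(-72))*(4 - 49) = (116*(-1/72))*(-45) = -29/18*(-45) = 145/2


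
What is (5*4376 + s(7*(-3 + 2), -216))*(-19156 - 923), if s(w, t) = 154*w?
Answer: -417683358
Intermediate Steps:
(5*4376 + s(7*(-3 + 2), -216))*(-19156 - 923) = (5*4376 + 154*(7*(-3 + 2)))*(-19156 - 923) = (21880 + 154*(7*(-1)))*(-20079) = (21880 + 154*(-7))*(-20079) = (21880 - 1078)*(-20079) = 20802*(-20079) = -417683358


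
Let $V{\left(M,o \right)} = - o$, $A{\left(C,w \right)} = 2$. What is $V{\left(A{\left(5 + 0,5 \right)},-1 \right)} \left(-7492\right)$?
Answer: $-7492$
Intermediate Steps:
$V{\left(A{\left(5 + 0,5 \right)},-1 \right)} \left(-7492\right) = \left(-1\right) \left(-1\right) \left(-7492\right) = 1 \left(-7492\right) = -7492$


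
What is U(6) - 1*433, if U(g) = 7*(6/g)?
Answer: -426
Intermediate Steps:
U(g) = 42/g
U(6) - 1*433 = 42/6 - 1*433 = 42*(1/6) - 433 = 7 - 433 = -426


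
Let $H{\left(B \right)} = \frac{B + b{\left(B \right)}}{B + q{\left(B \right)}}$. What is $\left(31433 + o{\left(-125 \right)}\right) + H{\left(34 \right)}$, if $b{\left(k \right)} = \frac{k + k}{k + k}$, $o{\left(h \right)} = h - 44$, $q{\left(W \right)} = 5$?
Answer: $\frac{1219331}{39} \approx 31265.0$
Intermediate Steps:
$o{\left(h \right)} = -44 + h$
$b{\left(k \right)} = 1$ ($b{\left(k \right)} = \frac{2 k}{2 k} = 2 k \frac{1}{2 k} = 1$)
$H{\left(B \right)} = \frac{1 + B}{5 + B}$ ($H{\left(B \right)} = \frac{B + 1}{B + 5} = \frac{1 + B}{5 + B}$)
$\left(31433 + o{\left(-125 \right)}\right) + H{\left(34 \right)} = \left(31433 - 169\right) + \frac{1 + 34}{5 + 34} = \left(31433 - 169\right) + \frac{1}{39} \cdot 35 = 31264 + \frac{1}{39} \cdot 35 = 31264 + \frac{35}{39} = \frac{1219331}{39}$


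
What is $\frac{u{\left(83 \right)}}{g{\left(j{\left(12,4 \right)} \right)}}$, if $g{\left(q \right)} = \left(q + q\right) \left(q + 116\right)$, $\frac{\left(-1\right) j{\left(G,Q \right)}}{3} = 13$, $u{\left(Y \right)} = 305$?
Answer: $- \frac{305}{6006} \approx -0.050783$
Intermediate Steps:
$j{\left(G,Q \right)} = -39$ ($j{\left(G,Q \right)} = \left(-3\right) 13 = -39$)
$g{\left(q \right)} = 2 q \left(116 + q\right)$
$\frac{u{\left(83 \right)}}{g{\left(j{\left(12,4 \right)} \right)}} = \frac{305}{2 \left(-39\right) \left(116 - 39\right)} = \frac{305}{2 \left(-39\right) 77} = \frac{305}{-6006} = 305 \left(- \frac{1}{6006}\right) = - \frac{305}{6006}$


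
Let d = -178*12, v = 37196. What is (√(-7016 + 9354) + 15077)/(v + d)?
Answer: 15077/35060 + √2338/35060 ≈ 0.43141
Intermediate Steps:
d = -2136
(√(-7016 + 9354) + 15077)/(v + d) = (√(-7016 + 9354) + 15077)/(37196 - 2136) = (√2338 + 15077)/35060 = (15077 + √2338)*(1/35060) = 15077/35060 + √2338/35060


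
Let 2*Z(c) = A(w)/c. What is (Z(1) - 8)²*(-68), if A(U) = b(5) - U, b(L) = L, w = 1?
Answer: -2448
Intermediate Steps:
A(U) = 5 - U
Z(c) = 2/c (Z(c) = ((5 - 1*1)/c)/2 = ((5 - 1)/c)/2 = (4/c)/2 = 2/c)
(Z(1) - 8)²*(-68) = (2/1 - 8)²*(-68) = (2*1 - 8)²*(-68) = (2 - 8)²*(-68) = (-6)²*(-68) = 36*(-68) = -2448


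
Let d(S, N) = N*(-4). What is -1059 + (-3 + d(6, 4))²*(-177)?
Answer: -64956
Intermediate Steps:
d(S, N) = -4*N
-1059 + (-3 + d(6, 4))²*(-177) = -1059 + (-3 - 4*4)²*(-177) = -1059 + (-3 - 16)²*(-177) = -1059 + (-19)²*(-177) = -1059 + 361*(-177) = -1059 - 63897 = -64956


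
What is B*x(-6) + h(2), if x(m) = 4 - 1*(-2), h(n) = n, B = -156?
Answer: -934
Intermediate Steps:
x(m) = 6 (x(m) = 4 + 2 = 6)
B*x(-6) + h(2) = -156*6 + 2 = -936 + 2 = -934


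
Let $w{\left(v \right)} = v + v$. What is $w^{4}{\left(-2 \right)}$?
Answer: $256$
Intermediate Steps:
$w{\left(v \right)} = 2 v$
$w^{4}{\left(-2 \right)} = \left(2 \left(-2\right)\right)^{4} = \left(-4\right)^{4} = 256$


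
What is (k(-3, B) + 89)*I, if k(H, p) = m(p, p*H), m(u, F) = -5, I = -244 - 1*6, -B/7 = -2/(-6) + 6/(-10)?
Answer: -21000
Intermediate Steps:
B = 28/15 (B = -7*(-2/(-6) + 6/(-10)) = -7*(-2*(-⅙) + 6*(-⅒)) = -7*(⅓ - ⅗) = -7*(-4/15) = 28/15 ≈ 1.8667)
I = -250 (I = -244 - 6 = -250)
k(H, p) = -5
(k(-3, B) + 89)*I = (-5 + 89)*(-250) = 84*(-250) = -21000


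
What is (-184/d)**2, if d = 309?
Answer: 33856/95481 ≈ 0.35458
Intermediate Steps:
(-184/d)**2 = (-184/309)**2 = 33856/95481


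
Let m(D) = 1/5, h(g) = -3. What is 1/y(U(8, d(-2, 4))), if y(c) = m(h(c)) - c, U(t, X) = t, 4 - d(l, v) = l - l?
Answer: -5/39 ≈ -0.12821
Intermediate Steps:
d(l, v) = 4 (d(l, v) = 4 - (l - l) = 4 - 1*0 = 4 + 0 = 4)
m(D) = ⅕
y(c) = ⅕ - c
1/y(U(8, d(-2, 4))) = 1/(⅕ - 1*8) = 1/(⅕ - 8) = 1/(-39/5) = -5/39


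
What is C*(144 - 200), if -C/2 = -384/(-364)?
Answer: 1536/13 ≈ 118.15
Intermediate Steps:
C = -192/91 (C = -(-768)/(-364) = -(-768)*(-1)/364 = -2*96/91 = -192/91 ≈ -2.1099)
C*(144 - 200) = -192*(144 - 200)/91 = -192/91*(-56) = 1536/13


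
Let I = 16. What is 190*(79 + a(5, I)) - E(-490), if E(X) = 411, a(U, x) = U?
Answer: 15549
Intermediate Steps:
190*(79 + a(5, I)) - E(-490) = 190*(79 + 5) - 1*411 = 190*84 - 411 = 15960 - 411 = 15549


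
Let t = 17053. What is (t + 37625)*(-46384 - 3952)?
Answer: -2752271808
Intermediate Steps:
(t + 37625)*(-46384 - 3952) = (17053 + 37625)*(-46384 - 3952) = 54678*(-50336) = -2752271808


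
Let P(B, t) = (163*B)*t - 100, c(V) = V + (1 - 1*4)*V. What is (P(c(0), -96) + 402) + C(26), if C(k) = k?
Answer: 328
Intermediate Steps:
c(V) = -2*V (c(V) = V + (1 - 4)*V = V - 3*V = -2*V)
P(B, t) = -100 + 163*B*t (P(B, t) = 163*B*t - 100 = -100 + 163*B*t)
(P(c(0), -96) + 402) + C(26) = ((-100 + 163*(-2*0)*(-96)) + 402) + 26 = ((-100 + 163*0*(-96)) + 402) + 26 = ((-100 + 0) + 402) + 26 = (-100 + 402) + 26 = 302 + 26 = 328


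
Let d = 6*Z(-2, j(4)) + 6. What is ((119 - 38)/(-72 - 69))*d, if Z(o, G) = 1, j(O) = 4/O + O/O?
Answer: -324/47 ≈ -6.8936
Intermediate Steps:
j(O) = 1 + 4/O (j(O) = 4/O + 1 = 1 + 4/O)
d = 12 (d = 6*1 + 6 = 6 + 6 = 12)
((119 - 38)/(-72 - 69))*d = ((119 - 38)/(-72 - 69))*12 = (81/(-141))*12 = (81*(-1/141))*12 = -27/47*12 = -324/47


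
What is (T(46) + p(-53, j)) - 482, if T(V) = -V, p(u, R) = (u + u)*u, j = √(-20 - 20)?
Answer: 5090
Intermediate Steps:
j = 2*I*√10 (j = √(-40) = 2*I*√10 ≈ 6.3246*I)
p(u, R) = 2*u² (p(u, R) = (2*u)*u = 2*u²)
(T(46) + p(-53, j)) - 482 = (-1*46 + 2*(-53)²) - 482 = (-46 + 2*2809) - 482 = (-46 + 5618) - 482 = 5572 - 482 = 5090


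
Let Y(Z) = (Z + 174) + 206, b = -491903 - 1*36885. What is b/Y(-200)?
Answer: -132197/45 ≈ -2937.7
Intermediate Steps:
b = -528788 (b = -491903 - 36885 = -528788)
Y(Z) = 380 + Z (Y(Z) = (174 + Z) + 206 = 380 + Z)
b/Y(-200) = -528788/(380 - 200) = -528788/180 = -528788*1/180 = -132197/45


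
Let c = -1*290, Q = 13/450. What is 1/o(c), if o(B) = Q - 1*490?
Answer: -450/220487 ≈ -0.0020409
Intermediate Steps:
Q = 13/450 (Q = 13*(1/450) = 13/450 ≈ 0.028889)
c = -290
o(B) = -220487/450 (o(B) = 13/450 - 1*490 = 13/450 - 490 = -220487/450)
1/o(c) = 1/(-220487/450) = -450/220487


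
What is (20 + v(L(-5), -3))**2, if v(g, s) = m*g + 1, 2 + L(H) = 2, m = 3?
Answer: 441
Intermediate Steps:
L(H) = 0 (L(H) = -2 + 2 = 0)
v(g, s) = 1 + 3*g (v(g, s) = 3*g + 1 = 1 + 3*g)
(20 + v(L(-5), -3))**2 = (20 + (1 + 3*0))**2 = (20 + (1 + 0))**2 = (20 + 1)**2 = 21**2 = 441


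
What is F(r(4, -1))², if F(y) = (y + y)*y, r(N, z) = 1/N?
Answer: 1/64 ≈ 0.015625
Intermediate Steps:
F(y) = 2*y² (F(y) = (2*y)*y = 2*y²)
F(r(4, -1))² = (2*(1/4)²)² = (2*(¼)²)² = (2*(1/16))² = (⅛)² = 1/64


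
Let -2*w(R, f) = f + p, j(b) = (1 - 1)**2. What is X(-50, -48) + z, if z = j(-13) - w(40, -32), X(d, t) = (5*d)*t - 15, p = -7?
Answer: 23931/2 ≈ 11966.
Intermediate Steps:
j(b) = 0 (j(b) = 0**2 = 0)
w(R, f) = 7/2 - f/2 (w(R, f) = -(f - 7)/2 = -(-7 + f)/2 = 7/2 - f/2)
X(d, t) = -15 + 5*d*t (X(d, t) = 5*d*t - 15 = -15 + 5*d*t)
z = -39/2 (z = 0 - (7/2 - 1/2*(-32)) = 0 - (7/2 + 16) = 0 - 1*39/2 = 0 - 39/2 = -39/2 ≈ -19.500)
X(-50, -48) + z = (-15 + 5*(-50)*(-48)) - 39/2 = (-15 + 12000) - 39/2 = 11985 - 39/2 = 23931/2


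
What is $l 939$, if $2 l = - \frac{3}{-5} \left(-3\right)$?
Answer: $- \frac{8451}{10} \approx -845.1$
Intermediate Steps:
$l = - \frac{9}{10}$ ($l = \frac{- \frac{3}{-5} \left(-3\right)}{2} = \frac{\left(-3\right) \left(- \frac{1}{5}\right) \left(-3\right)}{2} = \frac{\frac{3}{5} \left(-3\right)}{2} = \frac{1}{2} \left(- \frac{9}{5}\right) = - \frac{9}{10} \approx -0.9$)
$l 939 = \left(- \frac{9}{10}\right) 939 = - \frac{8451}{10}$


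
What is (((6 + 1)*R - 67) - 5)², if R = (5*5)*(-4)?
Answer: 595984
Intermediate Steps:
R = -100 (R = 25*(-4) = -100)
(((6 + 1)*R - 67) - 5)² = (((6 + 1)*(-100) - 67) - 5)² = ((7*(-100) - 67) - 5)² = ((-700 - 67) - 5)² = (-767 - 5)² = (-772)² = 595984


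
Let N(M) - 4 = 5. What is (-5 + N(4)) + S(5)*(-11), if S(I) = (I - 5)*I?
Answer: 4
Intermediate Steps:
S(I) = I*(-5 + I) (S(I) = (-5 + I)*I = I*(-5 + I))
N(M) = 9 (N(M) = 4 + 5 = 9)
(-5 + N(4)) + S(5)*(-11) = (-5 + 9) + (5*(-5 + 5))*(-11) = 4 + (5*0)*(-11) = 4 + 0*(-11) = 4 + 0 = 4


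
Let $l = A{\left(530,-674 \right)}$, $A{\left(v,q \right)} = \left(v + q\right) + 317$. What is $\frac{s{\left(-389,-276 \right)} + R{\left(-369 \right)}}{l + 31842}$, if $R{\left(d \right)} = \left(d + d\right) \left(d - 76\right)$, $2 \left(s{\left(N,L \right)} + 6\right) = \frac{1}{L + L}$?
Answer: $\frac{72511603}{7068912} \approx 10.258$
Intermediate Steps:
$A{\left(v,q \right)} = 317 + q + v$ ($A{\left(v,q \right)} = \left(q + v\right) + 317 = 317 + q + v$)
$s{\left(N,L \right)} = -6 + \frac{1}{4 L}$ ($s{\left(N,L \right)} = -6 + \frac{1}{2 \left(L + L\right)} = -6 + \frac{1}{2 \cdot 2 L} = -6 + \frac{\frac{1}{2} \frac{1}{L}}{2} = -6 + \frac{1}{4 L}$)
$R{\left(d \right)} = 2 d \left(-76 + d\right)$
$l = 173$ ($l = 317 - 674 + 530 = 173$)
$\frac{s{\left(-389,-276 \right)} + R{\left(-369 \right)}}{l + 31842} = \frac{\left(-6 + \frac{1}{4 \left(-276\right)}\right) + 2 \left(-369\right) \left(-76 - 369\right)}{173 + 31842} = \frac{\left(-6 + \frac{1}{4} \left(- \frac{1}{276}\right)\right) + 2 \left(-369\right) \left(-445\right)}{32015} = \left(\left(-6 - \frac{1}{1104}\right) + 328410\right) \frac{1}{32015} = \left(- \frac{6625}{1104} + 328410\right) \frac{1}{32015} = \frac{362558015}{1104} \cdot \frac{1}{32015} = \frac{72511603}{7068912}$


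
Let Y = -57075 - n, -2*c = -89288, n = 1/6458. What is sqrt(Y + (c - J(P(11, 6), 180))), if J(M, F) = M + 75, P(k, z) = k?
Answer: 3*I*sqrt(58003450494)/6458 ≈ 111.88*I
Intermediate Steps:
n = 1/6458 ≈ 0.00015485
J(M, F) = 75 + M
c = 44644 (c = -1/2*(-89288) = 44644)
Y = -368590351/6458 (Y = -57075 - 1*1/6458 = -57075 - 1/6458 = -368590351/6458 ≈ -57075.)
sqrt(Y + (c - J(P(11, 6), 180))) = sqrt(-368590351/6458 + (44644 - (75 + 11))) = sqrt(-368590351/6458 + (44644 - 1*86)) = sqrt(-368590351/6458 + (44644 - 86)) = sqrt(-368590351/6458 + 44558) = sqrt(-80834787/6458) = 3*I*sqrt(58003450494)/6458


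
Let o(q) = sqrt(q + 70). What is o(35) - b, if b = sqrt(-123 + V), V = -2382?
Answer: sqrt(105) - I*sqrt(2505) ≈ 10.247 - 50.05*I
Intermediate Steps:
o(q) = sqrt(70 + q)
b = I*sqrt(2505) (b = sqrt(-123 - 2382) = sqrt(-2505) = I*sqrt(2505) ≈ 50.05*I)
o(35) - b = sqrt(70 + 35) - I*sqrt(2505) = sqrt(105) - I*sqrt(2505)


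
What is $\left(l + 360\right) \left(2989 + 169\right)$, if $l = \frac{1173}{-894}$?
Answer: $\frac{168777731}{149} \approx 1.1327 \cdot 10^{6}$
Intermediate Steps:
$l = - \frac{391}{298}$ ($l = 1173 \left(- \frac{1}{894}\right) = - \frac{391}{298} \approx -1.3121$)
$\left(l + 360\right) \left(2989 + 169\right) = \left(- \frac{391}{298} + 360\right) \left(2989 + 169\right) = \frac{106889}{298} \cdot 3158 = \frac{168777731}{149}$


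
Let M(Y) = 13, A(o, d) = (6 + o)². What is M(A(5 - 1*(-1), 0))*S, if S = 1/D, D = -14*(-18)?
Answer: 13/252 ≈ 0.051587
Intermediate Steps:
D = 252
S = 1/252 ≈ 0.0039683
M(A(5 - 1*(-1), 0))*S = 13*(1/252) = 13/252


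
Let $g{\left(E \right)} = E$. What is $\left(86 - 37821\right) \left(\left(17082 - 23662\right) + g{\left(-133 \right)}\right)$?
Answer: $253315055$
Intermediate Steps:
$\left(86 - 37821\right) \left(\left(17082 - 23662\right) + g{\left(-133 \right)}\right) = \left(86 - 37821\right) \left(\left(17082 - 23662\right) - 133\right) = - 37735 \left(\left(17082 - 23662\right) - 133\right) = - 37735 \left(-6580 - 133\right) = \left(-37735\right) \left(-6713\right) = 253315055$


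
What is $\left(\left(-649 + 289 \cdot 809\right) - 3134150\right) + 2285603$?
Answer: $-615395$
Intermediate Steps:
$\left(\left(-649 + 289 \cdot 809\right) - 3134150\right) + 2285603 = \left(\left(-649 + 233801\right) - 3134150\right) + 2285603 = \left(233152 - 3134150\right) + 2285603 = -2900998 + 2285603 = -615395$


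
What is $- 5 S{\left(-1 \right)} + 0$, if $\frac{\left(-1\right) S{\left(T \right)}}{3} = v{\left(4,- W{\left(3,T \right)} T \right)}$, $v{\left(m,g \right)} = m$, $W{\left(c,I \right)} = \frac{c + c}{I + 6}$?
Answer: $60$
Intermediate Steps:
$W{\left(c,I \right)} = \frac{2 c}{6 + I}$
$S{\left(T \right)} = -12$ ($S{\left(T \right)} = \left(-3\right) 4 = -12$)
$- 5 S{\left(-1 \right)} + 0 = \left(-5\right) \left(-12\right) + 0 = 60 + 0 = 60$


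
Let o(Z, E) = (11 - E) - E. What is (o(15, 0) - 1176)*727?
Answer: -846955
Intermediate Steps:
o(Z, E) = 11 - 2*E
(o(15, 0) - 1176)*727 = ((11 - 2*0) - 1176)*727 = ((11 + 0) - 1176)*727 = (11 - 1176)*727 = -1165*727 = -846955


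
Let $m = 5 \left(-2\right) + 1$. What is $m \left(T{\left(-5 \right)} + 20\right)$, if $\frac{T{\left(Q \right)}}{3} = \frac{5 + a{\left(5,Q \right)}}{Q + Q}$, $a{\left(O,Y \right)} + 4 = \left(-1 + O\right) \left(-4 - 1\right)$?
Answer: $- \frac{2313}{10} \approx -231.3$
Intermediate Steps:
$a{\left(O,Y \right)} = 1 - 5 O$ ($a{\left(O,Y \right)} = -4 + \left(-1 + O\right) \left(-4 - 1\right) = -4 + \left(-1 + O\right) \left(-5\right) = -4 - \left(-5 + 5 O\right) = 1 - 5 O$)
$m = -9$ ($m = -10 + 1 = -9$)
$T{\left(Q \right)} = - \frac{57}{2 Q}$ ($T{\left(Q \right)} = 3 \frac{5 + \left(1 - 25\right)}{Q + Q} = 3 \frac{5 + \left(1 - 25\right)}{2 Q} = 3 \left(5 - 24\right) \frac{1}{2 Q} = 3 \left(- 19 \frac{1}{2 Q}\right) = 3 \left(- \frac{19}{2 Q}\right) = - \frac{57}{2 Q}$)
$m \left(T{\left(-5 \right)} + 20\right) = - 9 \left(- \frac{57}{2 \left(-5\right)} + 20\right) = - 9 \left(\left(- \frac{57}{2}\right) \left(- \frac{1}{5}\right) + 20\right) = - 9 \left(\frac{57}{10} + 20\right) = \left(-9\right) \frac{257}{10} = - \frac{2313}{10}$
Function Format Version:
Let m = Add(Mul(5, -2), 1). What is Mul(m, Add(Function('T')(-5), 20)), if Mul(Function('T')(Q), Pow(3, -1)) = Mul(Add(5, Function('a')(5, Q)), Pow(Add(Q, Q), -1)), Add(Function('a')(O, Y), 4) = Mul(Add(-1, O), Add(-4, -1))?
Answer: Rational(-2313, 10) ≈ -231.30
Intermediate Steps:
Function('a')(O, Y) = Add(1, Mul(-5, O)) (Function('a')(O, Y) = Add(-4, Mul(Add(-1, O), Add(-4, -1))) = Add(-4, Mul(Add(-1, O), -5)) = Add(-4, Add(5, Mul(-5, O))) = Add(1, Mul(-5, O)))
m = -9 (m = Add(-10, 1) = -9)
Function('T')(Q) = Mul(Rational(-57, 2), Pow(Q, -1)) (Function('T')(Q) = Mul(3, Mul(Add(5, Add(1, Mul(-5, 5))), Pow(Add(Q, Q), -1))) = Mul(3, Mul(Add(5, Add(1, -25)), Pow(Mul(2, Q), -1))) = Mul(3, Mul(Add(5, -24), Mul(Rational(1, 2), Pow(Q, -1)))) = Mul(3, Mul(-19, Mul(Rational(1, 2), Pow(Q, -1)))) = Mul(3, Mul(Rational(-19, 2), Pow(Q, -1))) = Mul(Rational(-57, 2), Pow(Q, -1)))
Mul(m, Add(Function('T')(-5), 20)) = Mul(-9, Add(Mul(Rational(-57, 2), Pow(-5, -1)), 20)) = Mul(-9, Add(Mul(Rational(-57, 2), Rational(-1, 5)), 20)) = Mul(-9, Add(Rational(57, 10), 20)) = Mul(-9, Rational(257, 10)) = Rational(-2313, 10)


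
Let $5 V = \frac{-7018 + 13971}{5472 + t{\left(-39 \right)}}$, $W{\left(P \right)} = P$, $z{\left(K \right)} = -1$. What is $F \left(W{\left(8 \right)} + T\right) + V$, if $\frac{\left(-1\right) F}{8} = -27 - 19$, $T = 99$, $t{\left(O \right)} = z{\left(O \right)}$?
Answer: $\frac{1077137433}{27355} \approx 39376.0$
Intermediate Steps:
$t{\left(O \right)} = -1$
$F = 368$ ($F = - 8 \left(-27 - 19\right) = \left(-8\right) \left(-46\right) = 368$)
$V = \frac{6953}{27355}$ ($V = \frac{\left(-7018 + 13971\right) \frac{1}{5472 - 1}}{5} = \frac{6953 \cdot \frac{1}{5471}}{5} = \frac{1}{5} \cdot \frac{6953}{5471} = \frac{6953}{27355} \approx 0.25418$)
$F \left(W{\left(8 \right)} + T\right) + V = 368 \left(8 + 99\right) + \frac{6953}{27355} = 368 \cdot 107 + \frac{6953}{27355} = 39376 + \frac{6953}{27355} = \frac{1077137433}{27355}$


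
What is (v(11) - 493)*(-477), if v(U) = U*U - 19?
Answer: 186507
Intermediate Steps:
v(U) = -19 + U**2 (v(U) = U**2 - 19 = -19 + U**2)
(v(11) - 493)*(-477) = ((-19 + 11**2) - 493)*(-477) = ((-19 + 121) - 493)*(-477) = (102 - 493)*(-477) = -391*(-477) = 186507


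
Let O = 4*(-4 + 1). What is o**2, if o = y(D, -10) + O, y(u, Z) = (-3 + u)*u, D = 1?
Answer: 196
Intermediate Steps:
O = -12 (O = 4*(-3) = -12)
y(u, Z) = u*(-3 + u)
o = -14 (o = 1*(-3 + 1) - 12 = 1*(-2) - 12 = -2 - 12 = -14)
o**2 = (-14)**2 = 196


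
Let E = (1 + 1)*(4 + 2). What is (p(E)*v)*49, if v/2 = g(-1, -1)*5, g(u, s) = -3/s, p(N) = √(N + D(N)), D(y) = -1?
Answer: 1470*√11 ≈ 4875.4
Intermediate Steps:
E = 12 (E = 2*6 = 12)
p(N) = √(-1 + N) (p(N) = √(N - 1) = √(-1 + N))
v = 30 (v = 2*(-3/(-1)*5) = 2*(-3*(-1)*5) = 2*(3*5) = 2*15 = 30)
(p(E)*v)*49 = (√(-1 + 12)*30)*49 = (√11*30)*49 = (30*√11)*49 = 1470*√11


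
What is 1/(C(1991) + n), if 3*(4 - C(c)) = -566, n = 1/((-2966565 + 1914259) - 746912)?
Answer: 5397654/1039948001 ≈ 0.0051903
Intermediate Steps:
n = -1/1799218 (n = 1/(-1052306 - 746912) = 1/(-1799218) = -1/1799218 ≈ -5.5580e-7)
C(c) = 578/3 (C(c) = 4 - ⅓*(-566) = 4 + 566/3 = 578/3)
1/(C(1991) + n) = 1/(578/3 - 1/1799218) = 1/(1039948001/5397654) = 5397654/1039948001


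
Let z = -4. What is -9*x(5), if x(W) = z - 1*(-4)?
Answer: 0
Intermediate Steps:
x(W) = 0 (x(W) = -4 - 1*(-4) = -4 + 4 = 0)
-9*x(5) = -9*0 = 0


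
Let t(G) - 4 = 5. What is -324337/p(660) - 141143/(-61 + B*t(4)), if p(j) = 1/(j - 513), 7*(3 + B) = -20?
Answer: -37950333043/796 ≈ -4.7676e+7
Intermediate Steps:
B = -41/7 (B = -3 + (⅐)*(-20) = -3 - 20/7 = -41/7 ≈ -5.8571)
p(j) = 1/(-513 + j)
t(G) = 9 (t(G) = 4 + 5 = 9)
-324337/p(660) - 141143/(-61 + B*t(4)) = -324337/(1/(-513 + 660)) - 141143/(-61 - 41/7*9) = -324337/(1/147) - 141143/(-61 - 369/7) = -324337/1/147 - 141143/(-796/7) = -324337*147 - 141143*(-7/796) = -47677539 + 988001/796 = -37950333043/796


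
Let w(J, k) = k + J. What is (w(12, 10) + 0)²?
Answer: 484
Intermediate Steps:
w(J, k) = J + k
(w(12, 10) + 0)² = ((12 + 10) + 0)² = (22 + 0)² = 22² = 484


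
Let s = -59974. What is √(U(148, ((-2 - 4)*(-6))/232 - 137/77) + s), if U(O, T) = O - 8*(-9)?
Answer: I*√59754 ≈ 244.45*I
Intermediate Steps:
U(O, T) = 72 + O (U(O, T) = O + 72 = 72 + O)
√(U(148, ((-2 - 4)*(-6))/232 - 137/77) + s) = √((72 + 148) - 59974) = √(220 - 59974) = √(-59754) = I*√59754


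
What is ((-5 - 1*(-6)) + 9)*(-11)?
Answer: -110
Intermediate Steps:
((-5 - 1*(-6)) + 9)*(-11) = ((-5 + 6) + 9)*(-11) = (1 + 9)*(-11) = 10*(-11) = -110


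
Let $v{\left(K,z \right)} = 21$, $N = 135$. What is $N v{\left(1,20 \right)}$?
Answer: $2835$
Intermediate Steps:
$N v{\left(1,20 \right)} = 135 \cdot 21 = 2835$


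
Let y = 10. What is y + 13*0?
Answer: 10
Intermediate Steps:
y + 13*0 = 10 + 13*0 = 10 + 0 = 10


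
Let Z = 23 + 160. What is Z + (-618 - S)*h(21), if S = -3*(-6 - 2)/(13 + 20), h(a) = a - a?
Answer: 183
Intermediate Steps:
h(a) = 0
Z = 183
S = 8/11 (S = -(-24)/33 = -3*(-8/33) = 8/11 ≈ 0.72727)
Z + (-618 - S)*h(21) = 183 + (-618 - 1*8/11)*0 = 183 + (-618 - 8/11)*0 = 183 - 6806/11*0 = 183 + 0 = 183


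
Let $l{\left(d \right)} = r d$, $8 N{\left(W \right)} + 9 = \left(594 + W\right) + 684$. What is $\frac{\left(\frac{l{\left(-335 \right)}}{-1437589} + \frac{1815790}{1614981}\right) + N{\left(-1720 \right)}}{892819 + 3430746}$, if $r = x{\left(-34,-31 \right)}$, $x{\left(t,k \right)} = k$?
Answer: $- \frac{1026328488063859}{80303437785980512680} \approx -1.2781 \cdot 10^{-5}$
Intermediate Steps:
$N{\left(W \right)} = \frac{1269}{8} + \frac{W}{8}$ ($N{\left(W \right)} = - \frac{9}{8} + \frac{\left(594 + W\right) + 684}{8} = - \frac{9}{8} + \frac{1278 + W}{8} = - \frac{9}{8} + \left(\frac{639}{4} + \frac{W}{8}\right) = \frac{1269}{8} + \frac{W}{8}$)
$r = -31$
$l{\left(d \right)} = - 31 d$
$\frac{\left(\frac{l{\left(-335 \right)}}{-1437589} + \frac{1815790}{1614981}\right) + N{\left(-1720 \right)}}{892819 + 3430746} = \frac{\left(\frac{\left(-31\right) \left(-335\right)}{-1437589} + \frac{1815790}{1614981}\right) + \left(\frac{1269}{8} + \frac{1}{8} \left(-1720\right)\right)}{892819 + 3430746} = \frac{\left(10385 \left(- \frac{1}{1437589}\right) + 1815790 \cdot \frac{1}{1614981}\right) + \left(\frac{1269}{8} - 215\right)}{4323565} = \left(\left(- \frac{10385}{1437589} + \frac{1815790}{1614981}\right) - \frac{451}{8}\right) \frac{1}{4323565} = \left(\frac{2593588152625}{2321678920809} - \frac{451}{8}\right) \frac{1}{4323565} = \left(- \frac{1026328488063859}{18573431366472}\right) \frac{1}{4323565} = - \frac{1026328488063859}{80303437785980512680}$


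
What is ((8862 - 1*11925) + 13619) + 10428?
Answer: 20984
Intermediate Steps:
((8862 - 1*11925) + 13619) + 10428 = ((8862 - 11925) + 13619) + 10428 = (-3063 + 13619) + 10428 = 10556 + 10428 = 20984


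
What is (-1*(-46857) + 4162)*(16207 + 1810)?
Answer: 919209323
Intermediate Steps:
(-1*(-46857) + 4162)*(16207 + 1810) = (46857 + 4162)*18017 = 51019*18017 = 919209323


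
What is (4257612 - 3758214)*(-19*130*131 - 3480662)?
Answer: -1899825852336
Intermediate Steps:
(4257612 - 3758214)*(-19*130*131 - 3480662) = 499398*(-2470*131 - 3480662) = 499398*(-323570 - 3480662) = 499398*(-3804232) = -1899825852336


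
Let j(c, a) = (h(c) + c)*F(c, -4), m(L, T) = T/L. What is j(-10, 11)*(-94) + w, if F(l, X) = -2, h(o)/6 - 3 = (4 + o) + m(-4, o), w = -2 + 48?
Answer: -2398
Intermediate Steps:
w = 46
h(o) = 42 + 9*o/2 (h(o) = 18 + 6*((4 + o) + o/(-4)) = 18 + 6*((4 + o) + o*(-¼)) = 18 + 6*((4 + o) - o/4) = 18 + 6*(4 + 3*o/4) = 18 + (24 + 9*o/2) = 42 + 9*o/2)
j(c, a) = -84 - 11*c (j(c, a) = ((42 + 9*c/2) + c)*(-2) = (42 + 11*c/2)*(-2) = -84 - 11*c)
j(-10, 11)*(-94) + w = (-84 - 11*(-10))*(-94) + 46 = (-84 + 110)*(-94) + 46 = 26*(-94) + 46 = -2444 + 46 = -2398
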